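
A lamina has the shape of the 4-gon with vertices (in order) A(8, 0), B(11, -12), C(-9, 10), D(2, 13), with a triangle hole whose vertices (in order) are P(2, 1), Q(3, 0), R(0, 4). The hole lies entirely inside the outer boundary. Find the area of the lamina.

Outer boundary:
Apply Gauss's area formula: 2A = Σ (x_i·y_{i+1} − x_{i+1}·y_i), indices taken mod 4.
Σ = (-96) + (2) + (-137) + (-104) = -335
Area = |Σ|/2 = 167.5.
Hole:
Σ = (-3) + (12) + (-8) = 1
Area = |Σ|/2 = 0.5.
Net area = 167.5 − 0.5 = 167.

167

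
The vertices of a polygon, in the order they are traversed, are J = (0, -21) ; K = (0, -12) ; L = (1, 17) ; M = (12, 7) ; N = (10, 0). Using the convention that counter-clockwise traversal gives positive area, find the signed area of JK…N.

Apply the surveyor's formula: 2A = Σ (x_i·y_{i+1} − x_{i+1}·y_i), indices taken mod 5.
Σ = (0) + (12) + (-197) + (-70) + (-210) = -465
Signed area = Σ/2 = -232.5 (negative ⇒ clockwise traversal).

-232.5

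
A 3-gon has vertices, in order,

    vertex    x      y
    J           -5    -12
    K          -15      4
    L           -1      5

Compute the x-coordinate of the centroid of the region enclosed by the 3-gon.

-7

Apply the shoelace formula. First the cross-terms c_i = x_i·y_{i+1} − x_{i+1}·y_i:
  -200, -71, 37  ⇒  2A = -234, A = -117.
Then Σ (x_i + x_{i+1})·c_i = 4914, so x̄ = 4914 / (6·(-117)) = -7.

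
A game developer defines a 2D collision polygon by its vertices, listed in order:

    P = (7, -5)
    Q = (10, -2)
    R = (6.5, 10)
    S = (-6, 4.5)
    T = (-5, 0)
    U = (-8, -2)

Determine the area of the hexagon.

Σ = (36) + (113) + (89.25) + (22.5) + (10) + (54) = 324.75
Area = |Σ|/2 = 162.375.

162.375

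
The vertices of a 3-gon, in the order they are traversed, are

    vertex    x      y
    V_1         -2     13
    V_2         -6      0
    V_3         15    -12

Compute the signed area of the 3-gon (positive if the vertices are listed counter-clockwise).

160.5

Apply the shoelace (surveyor's) formula: 2A = Σ (x_i·y_{i+1} − x_{i+1}·y_i), indices taken mod 3.
Σ = (78) + (72) + (171) = 321
Signed area = Σ/2 = 160.5 (positive ⇒ counter-clockwise traversal).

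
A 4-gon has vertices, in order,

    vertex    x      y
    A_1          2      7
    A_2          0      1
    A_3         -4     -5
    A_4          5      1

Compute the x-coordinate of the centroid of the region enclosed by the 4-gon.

Apply Gauss's area formula. First the cross-terms c_i = x_i·y_{i+1} − x_{i+1}·y_i:
  2, 4, 21, 33  ⇒  2A = 60, A = 30.
Then Σ (x_i + x_{i+1})·c_i = 240, so x̄ = 240 / (6·30) = 4/3.

4/3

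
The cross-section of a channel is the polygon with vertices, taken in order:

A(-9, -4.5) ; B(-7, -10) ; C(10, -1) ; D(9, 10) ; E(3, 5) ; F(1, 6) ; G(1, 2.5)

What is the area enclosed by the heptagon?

158.5

A→B: (-9)(-10) − (-7)(-4.5) = 58.5
B→C: (-7)(-1) − (10)(-10) = 107
C→D: (10)(10) − (9)(-1) = 109
D→E: (9)(5) − (3)(10) = 15
E→F: (3)(6) − (1)(5) = 13
F→G: (1)(2.5) − (1)(6) = -3.5
G→A: (1)(-4.5) − (-9)(2.5) = 18
Σ = 317
Area = |Σ|/2 = 158.5.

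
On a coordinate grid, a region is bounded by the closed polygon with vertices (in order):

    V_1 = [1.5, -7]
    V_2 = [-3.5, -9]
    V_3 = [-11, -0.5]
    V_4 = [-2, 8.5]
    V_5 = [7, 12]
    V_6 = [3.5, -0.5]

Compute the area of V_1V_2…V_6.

191.25

Σ = (-38) + (-97.25) + (-94.5) + (-83.5) + (-45.5) + (-23.75) = -382.5
Area = |Σ|/2 = 191.25.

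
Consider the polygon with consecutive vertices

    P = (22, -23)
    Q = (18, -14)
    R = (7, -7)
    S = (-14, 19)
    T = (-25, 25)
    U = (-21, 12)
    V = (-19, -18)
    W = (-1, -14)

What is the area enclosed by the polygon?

824

Apply the shoelace (surveyor's) formula: 2A = Σ (x_i·y_{i+1} − x_{i+1}·y_i), indices taken mod 8.
Cross-terms: 106, -28, 35, 125, 225, 606, 248, 331  ⇒  Σ = 1648
Area = |Σ|/2 = 824.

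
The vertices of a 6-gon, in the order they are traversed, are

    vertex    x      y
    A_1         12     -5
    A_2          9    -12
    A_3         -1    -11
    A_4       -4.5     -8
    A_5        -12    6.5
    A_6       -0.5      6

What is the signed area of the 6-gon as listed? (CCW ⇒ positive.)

-257.5

Apply the shoelace (surveyor's) formula: 2A = Σ (x_i·y_{i+1} − x_{i+1}·y_i), indices taken mod 6.
Σ = (-99) + (-111) + (-41.5) + (-125.25) + (-68.75) + (-69.5) = -515
Signed area = Σ/2 = -257.5 (negative ⇒ clockwise traversal).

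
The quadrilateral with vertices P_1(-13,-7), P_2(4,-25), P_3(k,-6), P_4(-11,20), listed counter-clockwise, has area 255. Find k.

-2

The doubled signed area Σ (x_i y_{i+1} − x_{i+1} y_i) is linear in k.
With k=0 it equals 600; the coefficient of k is 45 (from the two edges through P_3).
So 45·k + 600 = 2·255 = 510 ⇒ k = -2.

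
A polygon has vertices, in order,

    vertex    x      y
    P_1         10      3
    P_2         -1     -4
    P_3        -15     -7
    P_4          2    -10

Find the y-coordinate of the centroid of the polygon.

Apply the surveyor's formula. First the cross-terms c_i = x_i·y_{i+1} − x_{i+1}·y_i:
  -37, -53, 164, 106  ⇒  2A = 180, A = 90.
Then Σ (y_i + y_{i+1})·c_i = -2910, so ȳ = -2910 / (6·90) = -97/18.

-97/18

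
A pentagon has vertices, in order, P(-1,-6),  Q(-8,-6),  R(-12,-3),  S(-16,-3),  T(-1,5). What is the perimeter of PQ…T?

|PQ| = √((-7)² + (0)²) = √49 = 7
|QR| = √((-4)² + (3)²) = √25 = 5
|RS| = √((-4)² + (0)²) = √16 = 4
|ST| = √((15)² + (8)²) = √289 = 17
|TP| = √((0)² + (-11)²) = √121 = 11
Perimeter = 7 + 5 + 4 + 17 + 11 = 44.

44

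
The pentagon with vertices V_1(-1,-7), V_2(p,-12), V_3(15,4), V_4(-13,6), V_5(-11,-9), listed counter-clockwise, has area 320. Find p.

5

The doubled signed area Σ (x_i y_{i+1} − x_{i+1} y_i) is linear in p.
With p=0 it equals 585; the coefficient of p is 11 (from the two edges through V_2).
So 11·p + 585 = 2·320 = 640 ⇒ p = 5.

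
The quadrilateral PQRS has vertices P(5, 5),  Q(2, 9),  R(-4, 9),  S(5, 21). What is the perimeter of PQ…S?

|PQ| = √((-3)² + (4)²) = √25 = 5
|QR| = √((-6)² + (0)²) = √36 = 6
|RS| = √((9)² + (12)²) = √225 = 15
|SP| = √((0)² + (-16)²) = √256 = 16
Perimeter = 5 + 6 + 15 + 16 = 42.

42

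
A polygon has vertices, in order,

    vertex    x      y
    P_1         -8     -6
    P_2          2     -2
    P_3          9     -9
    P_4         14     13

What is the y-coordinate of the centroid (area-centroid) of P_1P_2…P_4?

Apply Gauss's area formula. First the cross-terms c_i = x_i·y_{i+1} − x_{i+1}·y_i:
  28, 0, 243, 20  ⇒  2A = 291, A = 145.5.
Then Σ (y_i + y_{i+1})·c_i = 888, so ȳ = 888 / (6·145.5) = 296/291.

296/291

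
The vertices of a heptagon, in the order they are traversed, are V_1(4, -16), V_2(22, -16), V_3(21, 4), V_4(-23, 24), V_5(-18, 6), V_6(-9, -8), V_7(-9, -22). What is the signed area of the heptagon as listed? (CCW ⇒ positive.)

Apply the shoelace (surveyor's) formula: 2A = Σ (x_i·y_{i+1} − x_{i+1}·y_i), indices taken mod 7.
V_1→V_2: (4)(-16) − (22)(-16) = 288
V_2→V_3: (22)(4) − (21)(-16) = 424
V_3→V_4: (21)(24) − (-23)(4) = 596
V_4→V_5: (-23)(6) − (-18)(24) = 294
V_5→V_6: (-18)(-8) − (-9)(6) = 198
V_6→V_7: (-9)(-22) − (-9)(-8) = 126
V_7→V_1: (-9)(-16) − (4)(-22) = 232
Σ = 2158
Signed area = Σ/2 = 1079 (positive ⇒ counter-clockwise traversal).

1079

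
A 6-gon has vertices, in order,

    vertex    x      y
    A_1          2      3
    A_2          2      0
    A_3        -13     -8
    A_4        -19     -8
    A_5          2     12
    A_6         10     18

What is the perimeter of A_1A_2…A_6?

82

|A_1A_2| = √((0)² + (-3)²) = √9 = 3
|A_2A_3| = √((-15)² + (-8)²) = √289 = 17
|A_3A_4| = √((-6)² + (0)²) = √36 = 6
|A_4A_5| = √((21)² + (20)²) = √841 = 29
|A_5A_6| = √((8)² + (6)²) = √100 = 10
|A_6A_1| = √((-8)² + (-15)²) = √289 = 17
Perimeter = 3 + 17 + 6 + 29 + 10 + 17 = 82.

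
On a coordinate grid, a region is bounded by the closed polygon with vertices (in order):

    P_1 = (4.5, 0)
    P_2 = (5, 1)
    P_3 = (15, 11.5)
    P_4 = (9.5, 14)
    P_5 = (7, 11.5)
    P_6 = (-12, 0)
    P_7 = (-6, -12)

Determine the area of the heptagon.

247.5

P_1→P_2: (4.5)(1) − (5)(0) = 4.5
P_2→P_3: (5)(11.5) − (15)(1) = 42.5
P_3→P_4: (15)(14) − (9.5)(11.5) = 100.75
P_4→P_5: (9.5)(11.5) − (7)(14) = 11.25
P_5→P_6: (7)(0) − (-12)(11.5) = 138
P_6→P_7: (-12)(-12) − (-6)(0) = 144
P_7→P_1: (-6)(0) − (4.5)(-12) = 54
Σ = 495
Area = |Σ|/2 = 247.5.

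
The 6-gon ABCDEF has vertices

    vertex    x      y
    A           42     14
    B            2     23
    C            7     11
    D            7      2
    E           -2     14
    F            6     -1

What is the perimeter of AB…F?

134

|AB| = √((-40)² + (9)²) = √1681 = 41
|BC| = √((5)² + (-12)²) = √169 = 13
|CD| = √((0)² + (-9)²) = √81 = 9
|DE| = √((-9)² + (12)²) = √225 = 15
|EF| = √((8)² + (-15)²) = √289 = 17
|FA| = √((36)² + (15)²) = √1521 = 39
Perimeter = 41 + 13 + 9 + 15 + 17 + 39 = 134.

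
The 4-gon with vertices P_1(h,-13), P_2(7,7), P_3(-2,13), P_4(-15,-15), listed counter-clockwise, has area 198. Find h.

-10

Write out the shoelace sum; only the two edges meeting at P_1 involve h:
2·Area = [((-15)·(-13) − h·(-15)) + (h·7 − 7·(-13))] + 330
       = 22·h + 616 = 396
⇒ h = -10.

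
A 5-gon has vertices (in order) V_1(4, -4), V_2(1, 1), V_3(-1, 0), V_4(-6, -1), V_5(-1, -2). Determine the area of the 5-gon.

16.5

Apply Gauss's area formula: 2A = Σ (x_i·y_{i+1} − x_{i+1}·y_i), indices taken mod 5.
Σ = (8) + (1) + (1) + (11) + (12) = 33
Area = |Σ|/2 = 16.5.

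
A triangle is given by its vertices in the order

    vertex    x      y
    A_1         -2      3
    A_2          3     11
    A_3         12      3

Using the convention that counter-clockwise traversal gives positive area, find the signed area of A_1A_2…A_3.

Apply Gauss's area formula: 2A = Σ (x_i·y_{i+1} − x_{i+1}·y_i), indices taken mod 3.
Cross-terms: -31, -123, 42  ⇒  Σ = -112
Signed area = Σ/2 = -56 (negative ⇒ clockwise traversal).

-56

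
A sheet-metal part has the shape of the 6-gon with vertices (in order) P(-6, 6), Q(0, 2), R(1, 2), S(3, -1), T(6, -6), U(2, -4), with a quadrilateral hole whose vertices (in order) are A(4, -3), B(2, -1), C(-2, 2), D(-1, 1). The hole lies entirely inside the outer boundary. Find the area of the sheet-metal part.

Outer boundary:
Apply the shoelace (surveyor's) formula: 2A = Σ (x_i·y_{i+1} − x_{i+1}·y_i), indices taken mod 6.
Σ = (-12) + (-2) + (-7) + (-12) + (-12) + (-12) = -57
Area = |Σ|/2 = 28.5.
Hole:
Cross-terms: 2, 2, 0, -1  ⇒  Σ = 3
Area = |Σ|/2 = 1.5.
Net area = 28.5 − 1.5 = 27.

27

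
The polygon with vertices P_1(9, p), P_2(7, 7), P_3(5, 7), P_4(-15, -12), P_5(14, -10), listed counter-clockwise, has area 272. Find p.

2

The doubled signed area Σ (x_i y_{i+1} − x_{i+1} y_i) is linear in p.
With p=0 it equals 530; the coefficient of p is 7 (from the two edges through P_1).
So 7·p + 530 = 2·272 = 544 ⇒ p = 2.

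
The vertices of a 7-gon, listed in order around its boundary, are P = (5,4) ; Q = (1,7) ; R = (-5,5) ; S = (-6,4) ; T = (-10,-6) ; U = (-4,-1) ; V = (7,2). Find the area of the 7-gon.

Cross-terms: 31, 40, 10, 76, -14, -1, 18  ⇒  Σ = 160
Area = |Σ|/2 = 80.

80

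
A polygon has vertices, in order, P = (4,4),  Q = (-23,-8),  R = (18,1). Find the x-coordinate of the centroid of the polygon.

Apply Gauss's area formula. First the cross-terms c_i = x_i·y_{i+1} − x_{i+1}·y_i:
  60, 121, 68  ⇒  2A = 249, A = 124.5.
Then Σ (x_i + x_{i+1})·c_i = -249, so x̄ = -249 / (6·124.5) = -1/3.

-1/3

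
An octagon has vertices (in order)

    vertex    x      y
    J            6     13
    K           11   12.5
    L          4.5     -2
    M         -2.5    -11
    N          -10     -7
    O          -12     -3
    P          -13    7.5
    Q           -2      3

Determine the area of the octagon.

272.125

Apply the surveyor's formula: 2A = Σ (x_i·y_{i+1} − x_{i+1}·y_i), indices taken mod 8.
Σ = (-68) + (-78.25) + (-54.5) + (-92.5) + (-54) + (-129) + (-24) + (-44) = -544.25
Area = |Σ|/2 = 272.125.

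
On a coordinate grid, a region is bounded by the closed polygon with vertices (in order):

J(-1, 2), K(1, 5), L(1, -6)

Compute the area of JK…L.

Apply the shoelace formula: 2A = Σ (x_i·y_{i+1} − x_{i+1}·y_i), indices taken mod 3.
Σ = (-7) + (-11) + (-4) = -22
Area = |Σ|/2 = 11.

11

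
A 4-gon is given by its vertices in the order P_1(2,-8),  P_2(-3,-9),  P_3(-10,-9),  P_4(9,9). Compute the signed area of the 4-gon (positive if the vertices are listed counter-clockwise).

-102

Apply the shoelace (surveyor's) formula: 2A = Σ (x_i·y_{i+1} − x_{i+1}·y_i), indices taken mod 4.
Cross-terms: -42, -63, -9, -90  ⇒  Σ = -204
Signed area = Σ/2 = -102 (negative ⇒ clockwise traversal).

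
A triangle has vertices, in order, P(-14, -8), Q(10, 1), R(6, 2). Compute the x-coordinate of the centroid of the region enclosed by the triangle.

2/3

Apply the surveyor's formula. First the cross-terms c_i = x_i·y_{i+1} − x_{i+1}·y_i:
  66, 14, -20  ⇒  2A = 60, A = 30.
Then Σ (x_i + x_{i+1})·c_i = 120, so x̄ = 120 / (6·30) = 2/3.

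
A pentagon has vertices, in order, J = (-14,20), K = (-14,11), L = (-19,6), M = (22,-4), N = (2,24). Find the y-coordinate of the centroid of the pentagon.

Apply the shoelace (surveyor's) formula. First the cross-terms c_i = x_i·y_{i+1} − x_{i+1}·y_i:
  126, 125, -56, 536, 376  ⇒  2A = 1107, A = 553.5.
Then Σ (y_i + y_{i+1})·c_i = 33183, so ȳ = 33183 / (6·553.5) = 1229/123.

1229/123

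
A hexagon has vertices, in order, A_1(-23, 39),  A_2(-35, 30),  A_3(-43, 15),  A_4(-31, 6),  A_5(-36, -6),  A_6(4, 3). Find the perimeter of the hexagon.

|A_1A_2| = √((-12)² + (-9)²) = √225 = 15
|A_2A_3| = √((-8)² + (-15)²) = √289 = 17
|A_3A_4| = √((12)² + (-9)²) = √225 = 15
|A_4A_5| = √((-5)² + (-12)²) = √169 = 13
|A_5A_6| = √((40)² + (9)²) = √1681 = 41
|A_6A_1| = √((-27)² + (36)²) = √2025 = 45
Perimeter = 15 + 17 + 15 + 13 + 41 + 45 = 146.

146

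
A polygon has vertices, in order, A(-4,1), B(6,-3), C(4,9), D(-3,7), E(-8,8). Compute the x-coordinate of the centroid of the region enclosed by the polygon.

29/183

Apply Gauss's area formula. First the cross-terms c_i = x_i·y_{i+1} − x_{i+1}·y_i:
  6, 66, 55, 32, 24  ⇒  2A = 183, A = 91.5.
Then Σ (x_i + x_{i+1})·c_i = 87, so x̄ = 87 / (6·91.5) = 29/183.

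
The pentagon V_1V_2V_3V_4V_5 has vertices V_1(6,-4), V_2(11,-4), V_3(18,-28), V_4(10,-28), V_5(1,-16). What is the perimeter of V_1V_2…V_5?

|V_1V_2| = √((5)² + (0)²) = √25 = 5
|V_2V_3| = √((7)² + (-24)²) = √625 = 25
|V_3V_4| = √((-8)² + (0)²) = √64 = 8
|V_4V_5| = √((-9)² + (12)²) = √225 = 15
|V_5V_1| = √((5)² + (12)²) = √169 = 13
Perimeter = 5 + 25 + 8 + 15 + 13 = 66.

66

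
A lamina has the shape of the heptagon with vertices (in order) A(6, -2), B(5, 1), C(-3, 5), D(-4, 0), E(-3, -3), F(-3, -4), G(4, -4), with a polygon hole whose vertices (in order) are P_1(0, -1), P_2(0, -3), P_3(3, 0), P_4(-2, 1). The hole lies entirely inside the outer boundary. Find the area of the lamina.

Outer boundary:
Σ = (16) + (28) + (20) + (12) + (3) + (28) + (16) = 123
Area = |Σ|/2 = 61.5.
Hole:
P_1→P_2: (0)(-3) − (0)(-1) = 0
P_2→P_3: (0)(0) − (3)(-3) = 9
P_3→P_4: (3)(1) − (-2)(0) = 3
P_4→P_1: (-2)(-1) − (0)(1) = 2
Σ = 14
Area = |Σ|/2 = 7.
Net area = 61.5 − 7 = 54.5.

54.5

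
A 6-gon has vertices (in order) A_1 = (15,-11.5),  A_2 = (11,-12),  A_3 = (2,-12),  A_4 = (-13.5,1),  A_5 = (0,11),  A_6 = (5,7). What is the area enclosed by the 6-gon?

Σ = (-53.5) + (-108) + (-160) + (-148.5) + (-55) + (-162.5) = -687.5
Area = |Σ|/2 = 343.75.

343.75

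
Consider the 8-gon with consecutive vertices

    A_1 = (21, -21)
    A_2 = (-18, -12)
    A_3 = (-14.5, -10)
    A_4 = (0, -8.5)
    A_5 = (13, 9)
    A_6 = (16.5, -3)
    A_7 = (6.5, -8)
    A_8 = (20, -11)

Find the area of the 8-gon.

395.375

Apply the surveyor's formula: 2A = Σ (x_i·y_{i+1} − x_{i+1}·y_i), indices taken mod 8.
Σ = (-630) + (6) + (123.25) + (110.5) + (-187.5) + (-112.5) + (88.5) + (-189) = -790.75
Area = |Σ|/2 = 395.375.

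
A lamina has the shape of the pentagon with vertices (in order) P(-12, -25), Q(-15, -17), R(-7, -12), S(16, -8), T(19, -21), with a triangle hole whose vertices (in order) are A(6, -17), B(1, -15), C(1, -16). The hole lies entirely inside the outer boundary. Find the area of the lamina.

Outer boundary:
Apply the shoelace formula: 2A = Σ (x_i·y_{i+1} − x_{i+1}·y_i), indices taken mod 5.
Σ = (-171) + (61) + (248) + (-184) + (-727) = -773
Area = |Σ|/2 = 386.5.
Hole:
Apply Gauss's area formula: 2A = Σ (x_i·y_{i+1} − x_{i+1}·y_i), indices taken mod 3.
A→B: (6)(-15) − (1)(-17) = -73
B→C: (1)(-16) − (1)(-15) = -1
C→A: (1)(-17) − (6)(-16) = 79
Σ = 5
Area = |Σ|/2 = 2.5.
Net area = 386.5 − 2.5 = 384.

384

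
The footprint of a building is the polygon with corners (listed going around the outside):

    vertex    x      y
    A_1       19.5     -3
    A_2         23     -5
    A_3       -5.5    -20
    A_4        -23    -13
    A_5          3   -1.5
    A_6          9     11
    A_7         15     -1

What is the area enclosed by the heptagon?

Apply Gauss's area formula: 2A = Σ (x_i·y_{i+1} − x_{i+1}·y_i), indices taken mod 7.
Cross-terms: -28.5, -487.5, -388.5, 73.5, 46.5, -174, -25.5  ⇒  Σ = -984
Area = |Σ|/2 = 492.

492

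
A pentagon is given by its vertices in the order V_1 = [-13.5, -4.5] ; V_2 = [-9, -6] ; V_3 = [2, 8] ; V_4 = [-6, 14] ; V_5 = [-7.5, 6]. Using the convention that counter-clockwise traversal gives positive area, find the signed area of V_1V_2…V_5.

120.125

Apply the shoelace (surveyor's) formula: 2A = Σ (x_i·y_{i+1} − x_{i+1}·y_i), indices taken mod 5.
Σ = (40.5) + (-60) + (76) + (69) + (114.75) = 240.25
Signed area = Σ/2 = 120.125 (positive ⇒ counter-clockwise traversal).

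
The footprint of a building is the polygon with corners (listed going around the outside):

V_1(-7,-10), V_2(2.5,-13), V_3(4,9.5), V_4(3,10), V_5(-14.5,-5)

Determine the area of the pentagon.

Σ = (116) + (75.75) + (11.5) + (130) + (110) = 443.25
Area = |Σ|/2 = 221.625.

221.625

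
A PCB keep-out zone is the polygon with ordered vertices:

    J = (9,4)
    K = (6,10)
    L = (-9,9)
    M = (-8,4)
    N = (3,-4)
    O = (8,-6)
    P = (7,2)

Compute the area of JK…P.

Σ = (66) + (144) + (36) + (20) + (14) + (58) + (10) = 348
Area = |Σ|/2 = 174.

174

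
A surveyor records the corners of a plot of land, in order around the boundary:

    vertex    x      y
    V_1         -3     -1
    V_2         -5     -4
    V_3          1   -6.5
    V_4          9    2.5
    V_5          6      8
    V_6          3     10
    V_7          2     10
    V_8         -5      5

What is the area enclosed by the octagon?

143.75

Σ = (7) + (36.5) + (61) + (57) + (36) + (10) + (60) + (20) = 287.5
Area = |Σ|/2 = 143.75.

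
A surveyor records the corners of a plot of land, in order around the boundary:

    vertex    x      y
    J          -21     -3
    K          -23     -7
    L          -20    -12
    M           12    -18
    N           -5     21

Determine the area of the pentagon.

Apply the shoelace formula: 2A = Σ (x_i·y_{i+1} − x_{i+1}·y_i), indices taken mod 5.
Σ = (78) + (136) + (504) + (162) + (456) = 1336
Area = |Σ|/2 = 668.

668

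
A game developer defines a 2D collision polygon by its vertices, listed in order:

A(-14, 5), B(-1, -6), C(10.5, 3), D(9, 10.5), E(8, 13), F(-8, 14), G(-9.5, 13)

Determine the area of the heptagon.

322.375

A→B: (-14)(-6) − (-1)(5) = 89
B→C: (-1)(3) − (10.5)(-6) = 60
C→D: (10.5)(10.5) − (9)(3) = 83.25
D→E: (9)(13) − (8)(10.5) = 33
E→F: (8)(14) − (-8)(13) = 216
F→G: (-8)(13) − (-9.5)(14) = 29
G→A: (-9.5)(5) − (-14)(13) = 134.5
Σ = 644.75
Area = |Σ|/2 = 322.375.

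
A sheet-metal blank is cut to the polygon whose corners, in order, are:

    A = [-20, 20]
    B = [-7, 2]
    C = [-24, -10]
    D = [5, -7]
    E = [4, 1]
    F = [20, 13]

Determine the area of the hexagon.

580.5

Σ = (100) + (118) + (218) + (33) + (32) + (660) = 1161
Area = |Σ|/2 = 580.5.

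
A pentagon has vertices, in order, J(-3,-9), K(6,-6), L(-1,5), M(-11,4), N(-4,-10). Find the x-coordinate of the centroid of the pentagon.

-736/279

Apply the shoelace formula. First the cross-terms c_i = x_i·y_{i+1} − x_{i+1}·y_i:
  72, 24, 51, 126, 6  ⇒  2A = 279, A = 139.5.
Then Σ (x_i + x_{i+1})·c_i = -2208, so x̄ = -2208 / (6·139.5) = -736/279.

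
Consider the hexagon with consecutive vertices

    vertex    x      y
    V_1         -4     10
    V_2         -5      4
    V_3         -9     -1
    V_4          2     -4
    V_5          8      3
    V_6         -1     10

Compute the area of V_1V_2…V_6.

Apply Gauss's area formula: 2A = Σ (x_i·y_{i+1} − x_{i+1}·y_i), indices taken mod 6.
Σ = (34) + (41) + (38) + (38) + (83) + (30) = 264
Area = |Σ|/2 = 132.

132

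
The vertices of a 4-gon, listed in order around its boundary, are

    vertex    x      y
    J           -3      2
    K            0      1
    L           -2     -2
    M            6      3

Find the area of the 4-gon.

Apply the surveyor's formula: 2A = Σ (x_i·y_{i+1} − x_{i+1}·y_i), indices taken mod 4.
Cross-terms: -3, 2, 6, 21  ⇒  Σ = 26
Area = |Σ|/2 = 13.

13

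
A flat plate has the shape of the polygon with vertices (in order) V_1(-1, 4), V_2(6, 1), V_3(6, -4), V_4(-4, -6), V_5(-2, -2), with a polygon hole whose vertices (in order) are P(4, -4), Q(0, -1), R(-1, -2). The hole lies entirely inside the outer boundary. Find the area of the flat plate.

57

Outer boundary:
Apply the shoelace formula: 2A = Σ (x_i·y_{i+1} − x_{i+1}·y_i), indices taken mod 5.
Cross-terms: -25, -30, -52, -4, -10  ⇒  Σ = -121
Area = |Σ|/2 = 60.5.
Hole:
Apply the shoelace formula: 2A = Σ (x_i·y_{i+1} − x_{i+1}·y_i), indices taken mod 3.
P→Q: (4)(-1) − (0)(-4) = -4
Q→R: (0)(-2) − (-1)(-1) = -1
R→P: (-1)(-4) − (4)(-2) = 12
Σ = 7
Area = |Σ|/2 = 3.5.
Net area = 60.5 − 3.5 = 57.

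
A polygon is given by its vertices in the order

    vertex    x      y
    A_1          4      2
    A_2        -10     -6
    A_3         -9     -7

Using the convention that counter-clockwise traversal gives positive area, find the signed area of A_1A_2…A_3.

11

Apply the shoelace formula: 2A = Σ (x_i·y_{i+1} − x_{i+1}·y_i), indices taken mod 3.
Σ = (-4) + (16) + (10) = 22
Signed area = Σ/2 = 11 (positive ⇒ counter-clockwise traversal).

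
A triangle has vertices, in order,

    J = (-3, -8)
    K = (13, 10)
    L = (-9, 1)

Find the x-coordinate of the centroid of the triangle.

Apply Gauss's area formula. First the cross-terms c_i = x_i·y_{i+1} − x_{i+1}·y_i:
  74, 103, 75  ⇒  2A = 252, A = 126.
Then Σ (x_i + x_{i+1})·c_i = 252, so x̄ = 252 / (6·126) = 1/3.

1/3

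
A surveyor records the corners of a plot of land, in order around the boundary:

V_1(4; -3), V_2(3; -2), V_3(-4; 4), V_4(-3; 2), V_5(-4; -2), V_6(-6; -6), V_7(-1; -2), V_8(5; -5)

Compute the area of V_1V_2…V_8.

Cross-terms: 1, 4, 4, 14, 12, 6, 15, 5  ⇒  Σ = 61
Area = |Σ|/2 = 30.5.

30.5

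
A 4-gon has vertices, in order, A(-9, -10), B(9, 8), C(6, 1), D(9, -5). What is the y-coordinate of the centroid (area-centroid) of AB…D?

Apply Gauss's area formula. First the cross-terms c_i = x_i·y_{i+1} − x_{i+1}·y_i:
  18, -39, -39, -135  ⇒  2A = -195, A = -97.5.
Then Σ (y_i + y_{i+1})·c_i = 1794, so ȳ = 1794 / (6·(-97.5)) = -46/15.

-46/15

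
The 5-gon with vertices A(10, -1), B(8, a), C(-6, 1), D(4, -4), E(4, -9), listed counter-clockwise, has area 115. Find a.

The doubled signed area Σ (x_i y_{i+1} − x_{i+1} y_i) is linear in a.
With a=0 it equals 102; the coefficient of a is 16 (from the two edges through B).
So 16·a + 102 = 2·115 = 230 ⇒ a = 8.

8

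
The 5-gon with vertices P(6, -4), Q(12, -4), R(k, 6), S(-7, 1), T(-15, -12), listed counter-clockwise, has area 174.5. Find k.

Write out the shoelace sum; only the two edges meeting at R involve k:
2·Area = [(12·6 − k·(-4)) + (k·1 − (-7)·6)] + 255
       = 5·k + 369 = 349
⇒ k = -4.

-4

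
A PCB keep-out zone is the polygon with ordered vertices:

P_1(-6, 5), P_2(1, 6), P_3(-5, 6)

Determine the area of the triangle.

3

Apply the surveyor's formula: 2A = Σ (x_i·y_{i+1} − x_{i+1}·y_i), indices taken mod 3.
Σ = (-41) + (36) + (11) = 6
Area = |Σ|/2 = 3.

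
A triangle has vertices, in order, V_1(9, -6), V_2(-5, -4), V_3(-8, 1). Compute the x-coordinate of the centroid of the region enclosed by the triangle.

Apply the surveyor's formula. First the cross-terms c_i = x_i·y_{i+1} − x_{i+1}·y_i:
  -66, -37, 39  ⇒  2A = -64, A = -32.
Then Σ (x_i + x_{i+1})·c_i = 256, so x̄ = 256 / (6·(-32)) = -4/3.

-4/3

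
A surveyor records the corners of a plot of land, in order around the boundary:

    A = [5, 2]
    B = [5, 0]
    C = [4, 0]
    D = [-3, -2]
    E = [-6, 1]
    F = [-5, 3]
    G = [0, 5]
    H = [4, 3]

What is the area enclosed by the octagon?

A→B: (5)(0) − (5)(2) = -10
B→C: (5)(0) − (4)(0) = 0
C→D: (4)(-2) − (-3)(0) = -8
D→E: (-3)(1) − (-6)(-2) = -15
E→F: (-6)(3) − (-5)(1) = -13
F→G: (-5)(5) − (0)(3) = -25
G→H: (0)(3) − (4)(5) = -20
H→A: (4)(2) − (5)(3) = -7
Σ = -98
Area = |Σ|/2 = 49.

49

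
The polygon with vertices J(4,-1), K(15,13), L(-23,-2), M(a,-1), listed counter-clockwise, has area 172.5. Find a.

-18

The doubled signed area Σ (x_i y_{i+1} − x_{i+1} y_i) is linear in a.
With a=0 it equals 363; the coefficient of a is 1 (from the two edges through M).
So 1·a + 363 = 2·172.5 = 345 ⇒ a = -18.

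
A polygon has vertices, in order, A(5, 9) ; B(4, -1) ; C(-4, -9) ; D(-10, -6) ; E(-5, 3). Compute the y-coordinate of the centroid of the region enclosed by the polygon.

-58/89

Apply the shoelace formula. First the cross-terms c_i = x_i·y_{i+1} − x_{i+1}·y_i:
  -41, -40, -66, -60, -60  ⇒  2A = -267, A = -133.5.
Then Σ (y_i + y_{i+1})·c_i = 522, so ȳ = 522 / (6·(-133.5)) = -58/89.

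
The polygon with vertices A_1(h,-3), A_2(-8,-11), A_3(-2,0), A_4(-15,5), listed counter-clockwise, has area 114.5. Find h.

The doubled signed area Σ (x_i y_{i+1} − x_{i+1} y_i) is linear in h.
With h=0 it equals -11; the coefficient of h is -16 (from the two edges through A_1).
So -16·h + -11 = 2·114.5 = 229 ⇒ h = -15.

-15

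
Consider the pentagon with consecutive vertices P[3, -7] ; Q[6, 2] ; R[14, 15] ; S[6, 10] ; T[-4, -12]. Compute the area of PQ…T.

96

Apply the shoelace formula: 2A = Σ (x_i·y_{i+1} − x_{i+1}·y_i), indices taken mod 5.
Σ = (48) + (62) + (50) + (-32) + (64) = 192
Area = |Σ|/2 = 96.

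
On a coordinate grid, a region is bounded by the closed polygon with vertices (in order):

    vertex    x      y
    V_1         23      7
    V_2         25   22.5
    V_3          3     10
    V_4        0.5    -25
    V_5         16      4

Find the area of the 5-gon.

Σ = (342.5) + (182.5) + (-80) + (402) + (20) = 867
Area = |Σ|/2 = 433.5.

433.5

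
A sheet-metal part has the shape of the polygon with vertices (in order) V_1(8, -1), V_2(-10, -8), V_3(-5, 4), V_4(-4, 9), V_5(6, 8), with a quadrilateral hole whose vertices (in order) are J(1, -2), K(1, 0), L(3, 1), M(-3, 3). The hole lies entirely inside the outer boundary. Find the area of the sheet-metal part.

160.5

Outer boundary:
Σ = (-74) + (-80) + (-29) + (-86) + (-70) = -339
Area = |Σ|/2 = 169.5.
Hole:
Σ = (2) + (1) + (12) + (3) = 18
Area = |Σ|/2 = 9.
Net area = 169.5 − 9 = 160.5.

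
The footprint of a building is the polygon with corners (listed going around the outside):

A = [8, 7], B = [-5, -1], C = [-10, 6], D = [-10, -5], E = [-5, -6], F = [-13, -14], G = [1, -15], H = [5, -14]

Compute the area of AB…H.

270.5

Apply the shoelace formula: 2A = Σ (x_i·y_{i+1} − x_{i+1}·y_i), indices taken mod 8.
Σ = (27) + (-40) + (110) + (35) + (-8) + (209) + (61) + (147) = 541
Area = |Σ|/2 = 270.5.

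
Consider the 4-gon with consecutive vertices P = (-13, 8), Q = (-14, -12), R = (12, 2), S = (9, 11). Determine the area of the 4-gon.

356.5

P→Q: (-13)(-12) − (-14)(8) = 268
Q→R: (-14)(2) − (12)(-12) = 116
R→S: (12)(11) − (9)(2) = 114
S→P: (9)(8) − (-13)(11) = 215
Σ = 713
Area = |Σ|/2 = 356.5.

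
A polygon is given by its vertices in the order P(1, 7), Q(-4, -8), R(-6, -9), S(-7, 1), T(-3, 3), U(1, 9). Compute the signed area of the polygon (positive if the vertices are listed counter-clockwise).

Apply the shoelace (surveyor's) formula: 2A = Σ (x_i·y_{i+1} − x_{i+1}·y_i), indices taken mod 6.
Cross-terms: 20, -12, -69, -18, -30, -2  ⇒  Σ = -111
Signed area = Σ/2 = -55.5 (negative ⇒ clockwise traversal).

-55.5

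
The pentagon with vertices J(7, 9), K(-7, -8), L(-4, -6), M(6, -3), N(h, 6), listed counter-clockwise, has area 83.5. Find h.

Write out the shoelace sum; only the two edges meeting at N involve h:
2·Area = [(6·6 − h·(-3)) + (h·9 − 7·6)] + 65
       = 12·h + 59 = 167
⇒ h = 9.

9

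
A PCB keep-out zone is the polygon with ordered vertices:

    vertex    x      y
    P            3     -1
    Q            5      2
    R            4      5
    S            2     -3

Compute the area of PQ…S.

Apply the shoelace formula: 2A = Σ (x_i·y_{i+1} − x_{i+1}·y_i), indices taken mod 4.
Σ = (11) + (17) + (-22) + (7) = 13
Area = |Σ|/2 = 6.5.

6.5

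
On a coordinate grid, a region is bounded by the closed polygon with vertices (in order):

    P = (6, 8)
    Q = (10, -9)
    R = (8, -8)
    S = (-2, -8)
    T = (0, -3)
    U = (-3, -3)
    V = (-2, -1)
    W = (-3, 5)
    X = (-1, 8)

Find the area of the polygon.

Apply the shoelace (surveyor's) formula: 2A = Σ (x_i·y_{i+1} − x_{i+1}·y_i), indices taken mod 9.
Cross-terms: -134, -8, -80, 6, -9, -3, -13, -19, -56  ⇒  Σ = -316
Area = |Σ|/2 = 158.

158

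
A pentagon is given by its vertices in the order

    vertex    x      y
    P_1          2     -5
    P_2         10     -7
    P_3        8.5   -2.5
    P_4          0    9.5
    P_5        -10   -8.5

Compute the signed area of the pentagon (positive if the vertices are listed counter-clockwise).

156.625

Apply the surveyor's formula: 2A = Σ (x_i·y_{i+1} − x_{i+1}·y_i), indices taken mod 5.
Σ = (36) + (34.5) + (80.75) + (95) + (67) = 313.25
Signed area = Σ/2 = 156.625 (positive ⇒ counter-clockwise traversal).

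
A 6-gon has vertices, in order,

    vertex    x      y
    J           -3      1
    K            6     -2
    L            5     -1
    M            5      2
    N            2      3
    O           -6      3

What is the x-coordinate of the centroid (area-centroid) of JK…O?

148/171

Apply the shoelace formula. First the cross-terms c_i = x_i·y_{i+1} − x_{i+1}·y_i:
  0, 4, 15, 11, 24, 3  ⇒  2A = 57, A = 28.5.
Then Σ (x_i + x_{i+1})·c_i = 148, so x̄ = 148 / (6·28.5) = 148/171.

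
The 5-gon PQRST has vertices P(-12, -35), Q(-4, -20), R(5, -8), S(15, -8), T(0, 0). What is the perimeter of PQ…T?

|PQ| = √((8)² + (15)²) = √289 = 17
|QR| = √((9)² + (12)²) = √225 = 15
|RS| = √((10)² + (0)²) = √100 = 10
|ST| = √((-15)² + (8)²) = √289 = 17
|TP| = √((-12)² + (-35)²) = √1369 = 37
Perimeter = 17 + 15 + 10 + 17 + 37 = 96.

96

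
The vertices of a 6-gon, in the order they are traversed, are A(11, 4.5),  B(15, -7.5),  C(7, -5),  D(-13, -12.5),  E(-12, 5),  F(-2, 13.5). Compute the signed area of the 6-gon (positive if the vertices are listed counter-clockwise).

-424.75

Cross-terms: -150, -22.5, -152.5, -215, -152, -157.5  ⇒  Σ = -849.5
Signed area = Σ/2 = -424.75 (negative ⇒ clockwise traversal).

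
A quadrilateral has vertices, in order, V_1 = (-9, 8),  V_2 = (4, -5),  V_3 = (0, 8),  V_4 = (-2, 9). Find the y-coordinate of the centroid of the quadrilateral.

Apply Gauss's area formula. First the cross-terms c_i = x_i·y_{i+1} − x_{i+1}·y_i:
  13, 32, 16, 65  ⇒  2A = 126, A = 63.
Then Σ (y_i + y_{i+1})·c_i = 1512, so ȳ = 1512 / (6·63) = 4.

4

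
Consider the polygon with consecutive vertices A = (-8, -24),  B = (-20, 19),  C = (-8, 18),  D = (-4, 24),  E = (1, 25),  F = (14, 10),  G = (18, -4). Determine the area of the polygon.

1062

Cross-terms: -632, -208, -120, -124, -340, -236, -464  ⇒  Σ = -2124
Area = |Σ|/2 = 1062.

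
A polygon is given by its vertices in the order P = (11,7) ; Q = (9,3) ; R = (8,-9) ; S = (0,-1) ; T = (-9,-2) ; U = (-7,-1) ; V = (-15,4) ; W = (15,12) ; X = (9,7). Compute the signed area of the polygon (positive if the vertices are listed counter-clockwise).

Σ = (-30) + (-105) + (-8) + (-9) + (-5) + (-43) + (-240) + (-3) + (-14) = -457
Signed area = Σ/2 = -228.5 (negative ⇒ clockwise traversal).

-228.5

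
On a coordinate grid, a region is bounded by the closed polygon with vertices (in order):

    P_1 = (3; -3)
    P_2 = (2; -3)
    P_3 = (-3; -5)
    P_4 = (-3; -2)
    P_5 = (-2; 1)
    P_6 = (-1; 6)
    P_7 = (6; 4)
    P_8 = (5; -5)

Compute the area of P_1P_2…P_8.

Σ = (-3) + (-19) + (-9) + (-7) + (-11) + (-40) + (-50) + (0) = -139
Area = |Σ|/2 = 69.5.

69.5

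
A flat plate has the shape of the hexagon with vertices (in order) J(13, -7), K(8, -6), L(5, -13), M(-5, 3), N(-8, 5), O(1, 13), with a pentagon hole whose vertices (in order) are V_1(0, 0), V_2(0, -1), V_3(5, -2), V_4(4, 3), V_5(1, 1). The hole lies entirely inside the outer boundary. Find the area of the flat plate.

Outer boundary:
Σ = (-22) + (-74) + (-50) + (-1) + (-109) + (-176) = -432
Area = |Σ|/2 = 216.
Hole:
Cross-terms: 0, 5, 23, 1, 0  ⇒  Σ = 29
Area = |Σ|/2 = 14.5.
Net area = 216 − 14.5 = 201.5.

201.5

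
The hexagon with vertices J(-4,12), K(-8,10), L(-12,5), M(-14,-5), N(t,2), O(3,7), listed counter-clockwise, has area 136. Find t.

-2

The doubled signed area Σ (x_i y_{i+1} − x_{i+1} y_i) is linear in t.
With t=0 it equals 296; the coefficient of t is 12 (from the two edges through N).
So 12·t + 296 = 2·136 = 272 ⇒ t = -2.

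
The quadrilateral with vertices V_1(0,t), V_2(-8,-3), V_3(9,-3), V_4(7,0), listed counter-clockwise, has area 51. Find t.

2

The doubled signed area Σ (x_i y_{i+1} − x_{i+1} y_i) is linear in t.
With t=0 it equals 72; the coefficient of t is 15 (from the two edges through V_1).
So 15·t + 72 = 2·51 = 102 ⇒ t = 2.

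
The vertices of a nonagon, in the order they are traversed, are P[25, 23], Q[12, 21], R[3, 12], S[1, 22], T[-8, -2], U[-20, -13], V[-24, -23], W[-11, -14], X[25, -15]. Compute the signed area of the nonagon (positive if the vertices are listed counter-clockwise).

1159

Σ = (249) + (81) + (54) + (174) + (64) + (148) + (83) + (515) + (950) = 2318
Signed area = Σ/2 = 1159 (positive ⇒ counter-clockwise traversal).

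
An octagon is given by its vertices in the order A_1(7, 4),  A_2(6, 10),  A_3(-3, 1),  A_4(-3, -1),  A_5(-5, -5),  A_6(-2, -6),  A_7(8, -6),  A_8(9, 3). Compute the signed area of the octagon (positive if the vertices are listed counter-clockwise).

135.5

Apply the shoelace formula: 2A = Σ (x_i·y_{i+1} − x_{i+1}·y_i), indices taken mod 8.
Σ = (46) + (36) + (6) + (10) + (20) + (60) + (78) + (15) = 271
Signed area = Σ/2 = 135.5 (positive ⇒ counter-clockwise traversal).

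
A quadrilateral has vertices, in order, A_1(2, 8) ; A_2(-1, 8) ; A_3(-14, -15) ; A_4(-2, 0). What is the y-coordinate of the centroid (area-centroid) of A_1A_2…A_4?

-61/105

Apply Gauss's area formula. First the cross-terms c_i = x_i·y_{i+1} − x_{i+1}·y_i:
  24, 127, -30, -16  ⇒  2A = 105, A = 52.5.
Then Σ (y_i + y_{i+1})·c_i = -183, so ȳ = -183 / (6·52.5) = -61/105.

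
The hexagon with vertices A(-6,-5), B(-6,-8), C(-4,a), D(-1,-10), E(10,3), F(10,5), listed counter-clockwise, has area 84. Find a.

Write out the shoelace sum; only the two edges meeting at C involve a:
2·Area = [((-6)·a − (-4)·(-8)) + ((-4)·(-10) − (-1)·a)] + 115
       = -5·a + 123 = 168
⇒ a = -9.

-9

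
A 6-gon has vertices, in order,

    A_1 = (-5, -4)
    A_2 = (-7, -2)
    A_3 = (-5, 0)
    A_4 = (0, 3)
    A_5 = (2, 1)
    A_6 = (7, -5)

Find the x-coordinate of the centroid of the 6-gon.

-20/51

Apply the shoelace (surveyor's) formula. First the cross-terms c_i = x_i·y_{i+1} − x_{i+1}·y_i:
  -18, -10, -15, -6, -17, -53  ⇒  2A = -119, A = -59.5.
Then Σ (x_i + x_{i+1})·c_i = 140, so x̄ = 140 / (6·(-59.5)) = -20/51.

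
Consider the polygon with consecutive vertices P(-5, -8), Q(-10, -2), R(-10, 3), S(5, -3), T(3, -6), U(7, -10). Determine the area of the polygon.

Apply Gauss's area formula: 2A = Σ (x_i·y_{i+1} − x_{i+1}·y_i), indices taken mod 6.
Σ = (-70) + (-50) + (15) + (-21) + (12) + (-106) = -220
Area = |Σ|/2 = 110.

110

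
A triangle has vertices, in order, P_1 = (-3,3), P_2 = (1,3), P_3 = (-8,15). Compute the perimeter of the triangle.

|P_1P_2| = √((4)² + (0)²) = √16 = 4
|P_2P_3| = √((-9)² + (12)²) = √225 = 15
|P_3P_1| = √((5)² + (-12)²) = √169 = 13
Perimeter = 4 + 15 + 13 = 32.

32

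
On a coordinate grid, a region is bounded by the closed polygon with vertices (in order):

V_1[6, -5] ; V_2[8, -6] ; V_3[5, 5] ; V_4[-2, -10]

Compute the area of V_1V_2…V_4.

52

Apply the shoelace formula: 2A = Σ (x_i·y_{i+1} − x_{i+1}·y_i), indices taken mod 4.
Cross-terms: 4, 70, -40, 70  ⇒  Σ = 104
Area = |Σ|/2 = 52.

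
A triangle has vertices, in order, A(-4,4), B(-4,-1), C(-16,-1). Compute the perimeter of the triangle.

30

|AB| = √((0)² + (-5)²) = √25 = 5
|BC| = √((-12)² + (0)²) = √144 = 12
|CA| = √((12)² + (5)²) = √169 = 13
Perimeter = 5 + 12 + 13 = 30.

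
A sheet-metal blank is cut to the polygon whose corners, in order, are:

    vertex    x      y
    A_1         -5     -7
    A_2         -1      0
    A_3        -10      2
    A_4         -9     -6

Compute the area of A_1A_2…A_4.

51

Apply the shoelace (surveyor's) formula: 2A = Σ (x_i·y_{i+1} − x_{i+1}·y_i), indices taken mod 4.
A_1→A_2: (-5)(0) − (-1)(-7) = -7
A_2→A_3: (-1)(2) − (-10)(0) = -2
A_3→A_4: (-10)(-6) − (-9)(2) = 78
A_4→A_1: (-9)(-7) − (-5)(-6) = 33
Σ = 102
Area = |Σ|/2 = 51.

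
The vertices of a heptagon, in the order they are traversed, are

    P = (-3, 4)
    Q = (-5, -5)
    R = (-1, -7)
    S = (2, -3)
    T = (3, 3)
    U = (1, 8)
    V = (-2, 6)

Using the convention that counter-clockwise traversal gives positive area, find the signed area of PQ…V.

Cross-terms: 35, 30, 17, 15, 21, 22, 10  ⇒  Σ = 150
Signed area = Σ/2 = 75 (positive ⇒ counter-clockwise traversal).

75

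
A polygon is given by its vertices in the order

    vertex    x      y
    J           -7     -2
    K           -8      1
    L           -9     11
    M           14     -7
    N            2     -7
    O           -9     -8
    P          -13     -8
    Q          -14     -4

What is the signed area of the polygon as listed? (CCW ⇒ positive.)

Apply the shoelace formula: 2A = Σ (x_i·y_{i+1} − x_{i+1}·y_i), indices taken mod 8.
J→K: (-7)(1) − (-8)(-2) = -23
K→L: (-8)(11) − (-9)(1) = -79
L→M: (-9)(-7) − (14)(11) = -91
M→N: (14)(-7) − (2)(-7) = -84
N→O: (2)(-8) − (-9)(-7) = -79
O→P: (-9)(-8) − (-13)(-8) = -32
P→Q: (-13)(-4) − (-14)(-8) = -60
Q→J: (-14)(-2) − (-7)(-4) = 0
Σ = -448
Signed area = Σ/2 = -224 (negative ⇒ clockwise traversal).

-224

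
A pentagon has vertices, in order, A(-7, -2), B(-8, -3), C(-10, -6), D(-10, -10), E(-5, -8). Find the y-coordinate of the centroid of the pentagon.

-907/141

Apply the surveyor's formula. First the cross-terms c_i = x_i·y_{i+1} − x_{i+1}·y_i:
  5, 18, 40, 30, -46  ⇒  2A = 47, A = 23.5.
Then Σ (y_i + y_{i+1})·c_i = -907, so ȳ = -907 / (6·23.5) = -907/141.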